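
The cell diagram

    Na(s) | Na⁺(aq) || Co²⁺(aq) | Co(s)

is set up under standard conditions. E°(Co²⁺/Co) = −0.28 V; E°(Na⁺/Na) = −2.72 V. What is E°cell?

By convention the left-hand electrode in cell notation is the anode (oxidation) and the right-hand electrode is the cathode (reduction).
E°cell = E°(right) − E°(left) = −0.28 − (−2.72) = +2.44 V.

+2.44 V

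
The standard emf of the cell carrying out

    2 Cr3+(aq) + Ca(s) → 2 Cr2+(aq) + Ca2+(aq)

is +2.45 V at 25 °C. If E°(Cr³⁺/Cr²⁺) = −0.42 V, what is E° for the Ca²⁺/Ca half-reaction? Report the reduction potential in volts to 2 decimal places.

In the reaction as written the Cr³⁺/Cr²⁺ couple is reduced (cathode) and Ca²⁺/Ca is oxidized (anode), so E°cell = E°(Cr³⁺/Cr²⁺) − E°(Ca²⁺/Ca).
E°(Ca²⁺/Ca) = E°(cathode) − E°cell = −0.42 − (+2.45) = −2.87 V.

−2.87 V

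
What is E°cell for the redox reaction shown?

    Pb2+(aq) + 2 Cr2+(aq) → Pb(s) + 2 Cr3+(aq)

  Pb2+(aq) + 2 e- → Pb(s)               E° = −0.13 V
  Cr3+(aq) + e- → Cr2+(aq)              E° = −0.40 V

+0.27 V

In the reaction as written, Pb2+(aq) is reduced (cathode) and Cr3+(aq) is produced by oxidation at the anode.
E°cell = E°(cathode) − E°(anode) = −0.13 − (−0.40) = +0.27 V.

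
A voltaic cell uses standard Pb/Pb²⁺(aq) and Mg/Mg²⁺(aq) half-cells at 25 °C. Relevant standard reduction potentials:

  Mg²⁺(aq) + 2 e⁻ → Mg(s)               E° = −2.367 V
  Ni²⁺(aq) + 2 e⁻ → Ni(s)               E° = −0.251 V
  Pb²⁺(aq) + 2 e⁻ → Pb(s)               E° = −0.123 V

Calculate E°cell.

Of the two couples in this cell, the one with the more positive reduction potential is reduced at the cathode: here that is Pb²⁺/Pb (−0.123 V); Mg²⁺/Mg (−2.367 V) is the anode.
E°cell = E°(cathode) − E°(anode) = −0.123 − (−2.367) = +2.244 V.

+2.244 V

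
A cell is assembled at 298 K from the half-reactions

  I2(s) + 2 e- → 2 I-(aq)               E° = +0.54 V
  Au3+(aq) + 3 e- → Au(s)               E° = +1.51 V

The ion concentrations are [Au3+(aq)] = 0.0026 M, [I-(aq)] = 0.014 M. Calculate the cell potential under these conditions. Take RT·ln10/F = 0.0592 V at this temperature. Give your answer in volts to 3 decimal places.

+0.809 V

Since E°(Au³⁺/Au) > E°(I₂/I⁻), Au³⁺/Au serves as the cathode.
The standard potential is +1.51 − (+0.54) = +0.97 V and the balanced reaction transfers n = 6 electrons.
For the overall reaction 2 Au3+(aq) + 6 I-(aq) → 2 Au(s) + 3 I2(s), Q = 1 / ([Au3+(aq)]^2·[I-(aq)]^6) = 1.96×10^16, giving log Q = 16.293.
By the Nernst equation, E = +0.97 − (0.0592/6)·(16.293) = +0.809 V.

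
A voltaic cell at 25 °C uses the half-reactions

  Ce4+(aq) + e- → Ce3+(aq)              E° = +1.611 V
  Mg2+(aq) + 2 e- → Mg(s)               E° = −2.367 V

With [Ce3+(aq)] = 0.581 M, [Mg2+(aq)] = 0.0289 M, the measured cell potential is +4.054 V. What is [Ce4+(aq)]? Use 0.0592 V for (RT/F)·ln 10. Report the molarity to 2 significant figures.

The Ce⁴⁺/Ce³⁺ couple has the larger reduction potential, so it is the cathode: E°cell = +1.611 − (−2.367) = +3.978 V and n = 2.
Rearranging E = E° − (0.0592/n)·log Q gives log Q = 2(+3.978 − (+4.054))/0.0592 = −2.568.
Balancing electrons gives 2 Ce4+(aq) + Mg(s) → 2 Ce3+(aq) + Mg2+(aq); thus Q = ([Ce3+(aq)]^2·[Mg2+(aq)]) / [Ce4+(aq)]^2.
Isolating [Ce4+(aq)] in Q = 10^{−2.568} yields log [Ce4+(aq)] = 0.279, i.e. 1.9 M.

1.9 M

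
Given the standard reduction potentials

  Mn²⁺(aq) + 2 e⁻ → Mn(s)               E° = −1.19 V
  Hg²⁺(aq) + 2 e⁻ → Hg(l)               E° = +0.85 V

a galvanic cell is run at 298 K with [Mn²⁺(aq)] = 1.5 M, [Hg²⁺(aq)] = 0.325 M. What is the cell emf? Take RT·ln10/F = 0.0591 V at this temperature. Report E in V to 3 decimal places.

+2.020 V

Since E°(Hg²⁺/Hg) > E°(Mn²⁺/Mn), Hg²⁺/Hg serves as the cathode.
E°cell = +0.85 − (−1.19) = +2.04 V, with n = 2 electrons transferred.
The balanced reaction is Hg²⁺(aq) + Mn(s) → Hg(l) + Mn²⁺(aq), so Q = [Mn²⁺(aq)] / [Hg²⁺(aq)] = 4.62 and log Q = 0.664.
Applying E = E° − (RT ln10/nF)·log Q gives +2.04 − (0.0591/2)(0.664) = +2.020 V.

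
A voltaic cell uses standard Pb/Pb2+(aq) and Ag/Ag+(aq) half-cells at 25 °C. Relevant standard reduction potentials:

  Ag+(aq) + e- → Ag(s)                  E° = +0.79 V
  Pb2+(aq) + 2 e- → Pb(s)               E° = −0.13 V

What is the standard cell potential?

+0.92 V

Of the two couples in this cell, the one with the more positive reduction potential is reduced at the cathode: here that is Ag⁺/Ag (+0.79 V); Pb²⁺/Pb (−0.13 V) is the anode.
E°cell = E°(cathode) − E°(anode) = +0.79 − (−0.13) = +0.92 V.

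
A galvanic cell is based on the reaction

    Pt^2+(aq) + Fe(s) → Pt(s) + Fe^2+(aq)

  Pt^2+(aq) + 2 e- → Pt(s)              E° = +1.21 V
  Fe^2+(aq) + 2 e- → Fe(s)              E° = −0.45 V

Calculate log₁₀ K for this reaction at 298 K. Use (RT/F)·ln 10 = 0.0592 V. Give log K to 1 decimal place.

The Pt²⁺/Pt couple is reduced (cathode); E°cell = +1.21 − (−0.45) = +1.66 V with n = 2.
At equilibrium E = 0, so log K = nE°cell / 0.0592 = (2)(+1.66) / 0.0592 = 56.1.

log K = 56.1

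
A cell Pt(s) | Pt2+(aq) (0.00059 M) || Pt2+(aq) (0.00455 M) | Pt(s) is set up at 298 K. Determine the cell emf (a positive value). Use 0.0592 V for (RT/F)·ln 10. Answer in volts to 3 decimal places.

0.026 V

For a concentration cell E°cell = 0, since both electrodes use the same couple.
The compartment with the higher Pt2+(aq) concentration (0.00455 M) acts as the cathode; ions are reduced there and produced at the dilute (0.00059 M) anode.
With n = 2, Ecell = −(0.0592/2)·log([dilute]/[conc]) = −(0.0592/2)·log(0.00059/0.00455) = +0.026 V.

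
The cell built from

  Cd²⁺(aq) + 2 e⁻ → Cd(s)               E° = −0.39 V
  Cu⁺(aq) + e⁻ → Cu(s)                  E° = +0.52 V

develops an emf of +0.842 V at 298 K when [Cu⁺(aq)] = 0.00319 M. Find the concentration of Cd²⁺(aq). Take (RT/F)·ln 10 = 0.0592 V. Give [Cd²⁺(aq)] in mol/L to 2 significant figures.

0.0020 M

With Cu⁺/Cu at the cathode and Cd²⁺/Cd at the anode, E°cell = +0.52 − (−0.39) = +0.91 V (n = 2).
From the Nernst equation, log Q = n(E° − E)/0.0592 = 2·(+0.91 − (+0.842))/0.0592 = 2.297.
For 2 Cu⁺(aq) + Cd(s) → 2 Cu(s) + Cd²⁺(aq), the reaction quotient is Q = [Cd²⁺(aq)] / [Cu⁺(aq)]^2.
Substituting the known concentrations and solving, log [Cd²⁺(aq)] = −2.695 and [Cd²⁺(aq)] = 0.0020 M.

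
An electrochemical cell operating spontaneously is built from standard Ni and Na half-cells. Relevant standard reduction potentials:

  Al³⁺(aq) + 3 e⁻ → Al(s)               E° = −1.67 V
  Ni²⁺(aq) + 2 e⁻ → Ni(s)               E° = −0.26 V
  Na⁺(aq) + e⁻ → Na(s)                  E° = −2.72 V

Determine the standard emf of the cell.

Of the two couples in this cell, the one with the more positive reduction potential is reduced at the cathode: here that is Ni²⁺/Ni (−0.26 V); Na⁺/Na (−2.72 V) is the anode.
E°cell = E°(cathode) − E°(anode) = −0.26 − (−2.72) = +2.46 V.

+2.46 V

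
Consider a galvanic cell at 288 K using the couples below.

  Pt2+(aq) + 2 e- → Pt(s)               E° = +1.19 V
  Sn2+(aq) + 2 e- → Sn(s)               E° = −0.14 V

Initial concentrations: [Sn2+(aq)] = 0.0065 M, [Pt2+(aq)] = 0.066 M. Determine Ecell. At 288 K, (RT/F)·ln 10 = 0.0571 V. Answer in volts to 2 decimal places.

Pt²⁺/Pt is reduced (cathode, E° = +1.19 V) and Sn²⁺/Sn is oxidized (anode).
E°cell = E°cat − E°an = +1.19 − (−0.14) = +1.33 V; n = 2.
The balanced reaction is Pt2+(aq) + Sn(s) → Pt(s) + Sn2+(aq), so Q = [Sn2+(aq)] / [Pt2+(aq)] = 0.0985 and log Q = −1.007.
By the Nernst equation, E = +1.33 − (0.0571/2)·(−1.007) = +1.36 V.

+1.36 V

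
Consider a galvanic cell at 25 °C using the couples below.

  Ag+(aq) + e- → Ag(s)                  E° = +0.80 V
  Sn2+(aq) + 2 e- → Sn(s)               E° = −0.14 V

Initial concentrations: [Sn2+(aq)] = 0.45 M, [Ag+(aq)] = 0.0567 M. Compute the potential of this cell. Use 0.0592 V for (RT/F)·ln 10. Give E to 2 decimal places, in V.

Since E°(Ag⁺/Ag) > E°(Sn²⁺/Sn), Ag⁺/Ag serves as the cathode.
E°cell = E°cat − E°an = +0.80 − (−0.14) = +0.94 V; n = 2.
Balancing gives 2 Ag+(aq) + Sn(s) → 2 Ag(s) + Sn2+(aq); hence Q = [Sn2+(aq)] / [Ag+(aq)]^2 = 140 (log Q = 2.146).
E = E° − (0.0592/n)·log Q = +0.94 − (0.0592/2)(2.146) = +0.88 V.

+0.88 V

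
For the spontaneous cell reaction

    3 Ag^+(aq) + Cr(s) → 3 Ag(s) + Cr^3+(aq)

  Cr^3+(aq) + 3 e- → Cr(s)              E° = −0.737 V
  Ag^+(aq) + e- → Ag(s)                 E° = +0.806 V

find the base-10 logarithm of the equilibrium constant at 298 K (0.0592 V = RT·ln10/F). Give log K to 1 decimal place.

log K = 78.2

The Ag⁺/Ag couple is reduced (cathode); E°cell = +0.806 − (−0.737) = +1.543 V with n = 3.
At equilibrium E = 0, so log K = nE°cell / 0.0592 = (3)(+1.543) / 0.0592 = 78.2.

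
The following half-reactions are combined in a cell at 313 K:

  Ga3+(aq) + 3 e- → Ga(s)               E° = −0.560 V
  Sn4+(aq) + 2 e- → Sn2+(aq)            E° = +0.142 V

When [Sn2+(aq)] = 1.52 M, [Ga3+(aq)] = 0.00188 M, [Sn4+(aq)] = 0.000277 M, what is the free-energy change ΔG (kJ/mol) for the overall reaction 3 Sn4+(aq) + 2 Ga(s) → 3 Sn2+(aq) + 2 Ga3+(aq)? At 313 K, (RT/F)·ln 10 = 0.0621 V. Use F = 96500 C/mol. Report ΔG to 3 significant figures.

−372 kJ/mol

E°cell = +0.142 − (−0.560) = +0.702 V; the balanced reaction transfers n = 6 electrons.
Q = ([Sn2+(aq)]^3·[Ga3+(aq)]^2) / [Sn4+(aq)]^3 = 5.84×10^5, so log Q = 5.766 and E = +0.702 − (0.0621/6)(5.766) = +0.6423 V.
ΔG = −nFE = −(6)(96500)(+0.6423) J/mol = −372 kJ/mol.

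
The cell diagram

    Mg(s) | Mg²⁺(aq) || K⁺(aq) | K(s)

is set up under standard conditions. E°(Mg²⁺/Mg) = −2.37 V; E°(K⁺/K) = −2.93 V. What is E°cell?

−0.56 V

By convention the left-hand electrode in cell notation is the anode (oxidation) and the right-hand electrode is the cathode (reduction).
E°cell = E°(right) − E°(left) = −2.93 − (−2.37) = −0.56 V.
The negative sign shows that, as written, the cell would require an external voltage to drive the reaction.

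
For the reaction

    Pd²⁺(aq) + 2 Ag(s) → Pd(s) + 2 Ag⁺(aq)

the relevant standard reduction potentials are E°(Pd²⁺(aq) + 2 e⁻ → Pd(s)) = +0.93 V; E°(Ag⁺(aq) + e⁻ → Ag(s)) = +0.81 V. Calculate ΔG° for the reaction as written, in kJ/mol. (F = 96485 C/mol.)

In the reaction as written Pd²⁺(aq) is reduced, so the Pd²⁺/Pd couple is the cathode and Ag⁺/Ag is the anode.
E°cell = +0.93 − (+0.81) = +0.12 V; balancing electrons gives n = 2.
ΔG° = −nFE°cell = −(2)(96485)(+0.12) J/mol = −23.2 kJ/mol.

−23.2 kJ/mol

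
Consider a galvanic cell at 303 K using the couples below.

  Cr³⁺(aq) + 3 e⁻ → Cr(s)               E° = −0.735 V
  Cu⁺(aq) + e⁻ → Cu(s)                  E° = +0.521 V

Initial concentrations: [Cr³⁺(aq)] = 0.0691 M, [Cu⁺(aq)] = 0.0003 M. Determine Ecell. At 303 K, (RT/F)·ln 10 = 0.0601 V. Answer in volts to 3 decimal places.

+1.068 V

The Cu⁺/Cu couple has the more positive E°, so it is the cathode; Cr³⁺/Cr is the anode.
The standard potential is +0.521 − (−0.735) = +1.256 V and the balanced reaction transfers n = 3 electrons.
Balancing gives 3 Cu⁺(aq) + Cr(s) → 3 Cu(s) + Cr³⁺(aq); hence Q = [Cr³⁺(aq)] / [Cu⁺(aq)]^3 = 2.56×10^9 (log Q = 9.408).
E = E° − (0.0601/n)·log Q = +1.256 − (0.0601/3)(9.408) = +1.068 V.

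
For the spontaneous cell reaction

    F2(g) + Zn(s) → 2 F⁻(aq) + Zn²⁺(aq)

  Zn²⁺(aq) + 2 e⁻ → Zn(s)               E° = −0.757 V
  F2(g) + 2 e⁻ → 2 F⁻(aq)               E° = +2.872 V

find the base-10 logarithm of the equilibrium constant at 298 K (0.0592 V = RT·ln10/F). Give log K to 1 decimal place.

The F₂/F⁻ couple is reduced (cathode); E°cell = +2.872 − (−0.757) = +3.629 V with n = 2.
At equilibrium E = 0, so log K = nE°cell / 0.0592 = (2)(+3.629) / 0.0592 = 122.6.

log K = 122.6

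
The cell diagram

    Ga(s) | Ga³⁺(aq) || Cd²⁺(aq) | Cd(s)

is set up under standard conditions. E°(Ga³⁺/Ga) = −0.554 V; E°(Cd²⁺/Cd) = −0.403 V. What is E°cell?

+0.151 V

By convention the left-hand electrode in cell notation is the anode (oxidation) and the right-hand electrode is the cathode (reduction).
E°cell = E°(right) − E°(left) = −0.403 − (−0.554) = +0.151 V.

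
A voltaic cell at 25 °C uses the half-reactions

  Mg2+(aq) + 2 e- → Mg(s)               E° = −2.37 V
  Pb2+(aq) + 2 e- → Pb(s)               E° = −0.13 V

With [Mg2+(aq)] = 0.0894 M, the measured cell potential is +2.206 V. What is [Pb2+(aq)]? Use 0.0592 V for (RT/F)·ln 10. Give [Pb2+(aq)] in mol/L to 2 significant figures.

With Pb²⁺/Pb at the cathode and Mg²⁺/Mg at the anode, E°cell = −0.13 − (−2.37) = +2.24 V (n = 2).
From the Nernst equation, log Q = n(E° − E)/0.0592 = 2·(+2.24 − (+2.206))/0.0592 = 1.149.
For Pb2+(aq) + Mg(s) → Pb(s) + Mg2+(aq), the reaction quotient is Q = [Mg2+(aq)] / [Pb2+(aq)].
Isolating [Pb2+(aq)] in Q = 10^{1.149} yields log [Pb2+(aq)] = −2.198, i.e. 0.0063 M.

0.0063 M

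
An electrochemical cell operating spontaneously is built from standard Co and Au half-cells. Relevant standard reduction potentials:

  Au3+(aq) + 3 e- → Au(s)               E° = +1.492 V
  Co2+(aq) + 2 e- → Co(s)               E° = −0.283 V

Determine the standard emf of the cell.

The Au³⁺/Au couple has the higher E°, so Au ion is reduced (cathode) and Co is oxidized (anode).
E°cell = E°(cathode) − E°(anode) = +1.492 − (−0.283) = +1.775 V.

+1.775 V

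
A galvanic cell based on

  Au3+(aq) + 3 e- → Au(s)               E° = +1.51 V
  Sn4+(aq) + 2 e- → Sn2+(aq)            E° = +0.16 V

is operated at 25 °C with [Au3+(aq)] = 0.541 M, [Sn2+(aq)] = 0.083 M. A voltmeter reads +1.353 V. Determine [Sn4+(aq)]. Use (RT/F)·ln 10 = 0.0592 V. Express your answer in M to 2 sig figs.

Au³⁺/Au is the cathode (higher E°); E°cell = +1.51 − (+0.16) = +1.35 V with n = 6.
Rearranging E = E° − (0.0592/n)·log Q gives log Q = 6(+1.35 − (+1.353))/0.0592 = −0.304.
Balancing electrons gives 2 Au3+(aq) + 3 Sn2+(aq) → 2 Au(s) + 3 Sn4+(aq); thus Q = [Sn4+(aq)]^3 / ([Au3+(aq)]^2·[Sn2+(aq)]^3).
Substituting the known concentrations and solving, log [Sn4+(aq)] = −1.360 and [Sn4+(aq)] = 0.044 M.

0.044 M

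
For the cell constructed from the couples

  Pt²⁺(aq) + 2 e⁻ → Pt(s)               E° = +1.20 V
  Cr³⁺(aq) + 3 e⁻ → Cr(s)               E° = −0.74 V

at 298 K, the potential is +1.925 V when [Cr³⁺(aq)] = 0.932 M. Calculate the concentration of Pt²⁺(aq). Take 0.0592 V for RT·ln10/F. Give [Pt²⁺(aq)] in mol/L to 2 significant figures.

With Pt²⁺/Pt at the cathode and Cr³⁺/Cr at the anode, E°cell = +1.20 − (−0.74) = +1.94 V (n = 6).
Rearranging E = E° − (0.0592/n)·log Q gives log Q = 6(+1.94 − (+1.925))/0.0592 = 1.520.
The balanced reaction is 3 Pt²⁺(aq) + 2 Cr(s) → 3 Pt(s) + 2 Cr³⁺(aq), so Q = [Cr³⁺(aq)]^2 / [Pt²⁺(aq)]^3.
Isolating [Pt²⁺(aq)] in Q = 10^{1.520} yields log [Pt²⁺(aq)] = −0.527, i.e. 0.30 M.

0.30 M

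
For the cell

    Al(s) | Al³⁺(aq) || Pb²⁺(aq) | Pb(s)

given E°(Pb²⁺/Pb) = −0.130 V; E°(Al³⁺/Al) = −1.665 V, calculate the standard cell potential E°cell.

By convention the left-hand electrode in cell notation is the anode (oxidation) and the right-hand electrode is the cathode (reduction).
E°cell = E°(right) − E°(left) = −0.130 − (−1.665) = +1.535 V.

+1.535 V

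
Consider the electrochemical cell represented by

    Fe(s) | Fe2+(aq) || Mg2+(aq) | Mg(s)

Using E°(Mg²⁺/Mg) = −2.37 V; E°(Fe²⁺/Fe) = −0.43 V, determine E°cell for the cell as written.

−1.94 V

By convention the left-hand electrode in cell notation is the anode (oxidation) and the right-hand electrode is the cathode (reduction).
E°cell = E°(right) − E°(left) = −2.37 − (−0.43) = −1.94 V.
The negative sign shows that, as written, the cell would require an external voltage to drive the reaction.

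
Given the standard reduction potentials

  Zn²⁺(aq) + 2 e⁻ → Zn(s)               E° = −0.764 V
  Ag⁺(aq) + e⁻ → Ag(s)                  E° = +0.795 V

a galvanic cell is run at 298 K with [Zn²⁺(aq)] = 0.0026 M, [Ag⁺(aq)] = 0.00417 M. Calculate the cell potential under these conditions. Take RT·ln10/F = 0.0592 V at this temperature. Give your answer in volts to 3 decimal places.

The Ag⁺/Ag couple has the more positive E°, so it is the cathode; Zn²⁺/Zn is the anode.
E°cell = +0.795 − (−0.764) = +1.559 V, with n = 2 electrons transferred.
For the overall reaction 2 Ag⁺(aq) + Zn(s) → 2 Ag(s) + Zn²⁺(aq), Q = [Zn²⁺(aq)] / [Ag⁺(aq)]^2 = 150, giving log Q = 2.175.
Applying E = E° − (RT ln10/nF)·log Q gives +1.559 − (0.0592/2)(2.175) = +1.495 V.

+1.495 V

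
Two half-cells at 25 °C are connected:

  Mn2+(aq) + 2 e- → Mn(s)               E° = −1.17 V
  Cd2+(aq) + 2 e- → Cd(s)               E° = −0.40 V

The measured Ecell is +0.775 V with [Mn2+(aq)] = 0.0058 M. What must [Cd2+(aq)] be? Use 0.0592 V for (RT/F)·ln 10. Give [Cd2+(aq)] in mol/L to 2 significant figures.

0.0086 M

The Cd²⁺/Cd couple has the larger reduction potential, so it is the cathode: E°cell = −0.40 − (−1.17) = +0.77 V and n = 2.
From the Nernst equation, log Q = n(E° − E)/0.0592 = 2·(+0.77 − (+0.775))/0.0592 = −0.169.
The balanced reaction is Cd2+(aq) + Mn(s) → Cd(s) + Mn2+(aq), so Q = [Mn2+(aq)] / [Cd2+(aq)].
Substituting the known concentrations and solving, log [Cd2+(aq)] = −2.068 and [Cd2+(aq)] = 0.0086 M.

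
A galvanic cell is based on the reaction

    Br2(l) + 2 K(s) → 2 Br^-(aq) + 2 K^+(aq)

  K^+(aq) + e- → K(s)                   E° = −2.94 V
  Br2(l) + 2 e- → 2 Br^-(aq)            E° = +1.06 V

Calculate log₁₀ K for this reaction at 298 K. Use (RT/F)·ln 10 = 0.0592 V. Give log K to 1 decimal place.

The Br₂/Br⁻ couple is reduced (cathode); E°cell = +1.06 − (−2.94) = +4.00 V with n = 2.
At equilibrium E = 0, so log K = nE°cell / 0.0592 = (2)(+4.00) / 0.0592 = 135.1.

log K = 135.1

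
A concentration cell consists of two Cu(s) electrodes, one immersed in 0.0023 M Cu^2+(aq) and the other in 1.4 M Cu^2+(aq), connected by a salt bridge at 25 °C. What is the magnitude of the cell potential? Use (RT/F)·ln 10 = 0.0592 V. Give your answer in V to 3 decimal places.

0.082 V

For a concentration cell E°cell = 0, since both electrodes use the same couple.
The compartment with the higher Cu^2+(aq) concentration (1.4 M) acts as the cathode; ions are reduced there and produced at the dilute (0.0023 M) anode.
With n = 2, Ecell = −(0.0592/2)·log([dilute]/[conc]) = −(0.0592/2)·log(0.0023/1.4) = +0.082 V.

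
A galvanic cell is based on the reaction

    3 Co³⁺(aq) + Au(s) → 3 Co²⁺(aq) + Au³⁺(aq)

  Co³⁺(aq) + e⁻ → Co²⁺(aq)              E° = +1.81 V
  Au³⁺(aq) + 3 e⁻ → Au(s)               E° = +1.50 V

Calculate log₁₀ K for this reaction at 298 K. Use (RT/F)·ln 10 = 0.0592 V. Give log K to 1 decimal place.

The Co³⁺/Co²⁺ couple is reduced (cathode); E°cell = +1.81 − (+1.50) = +0.31 V with n = 3.
At equilibrium E = 0, so log K = nE°cell / 0.0592 = (3)(+0.31) / 0.0592 = 15.7.

log K = 15.7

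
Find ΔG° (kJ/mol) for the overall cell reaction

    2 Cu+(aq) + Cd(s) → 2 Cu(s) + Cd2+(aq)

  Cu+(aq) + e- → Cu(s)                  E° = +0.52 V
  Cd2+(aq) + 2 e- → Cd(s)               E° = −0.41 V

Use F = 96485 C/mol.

−179 kJ/mol

In the reaction as written Cu+(aq) is reduced, so the Cu⁺/Cu couple is the cathode and Cd²⁺/Cd is the anode.
E°cell = +0.52 − (−0.41) = +0.93 V; balancing electrons gives n = 2.
ΔG° = −nFE°cell = −(2)(96485)(+0.93) J/mol = −179 kJ/mol.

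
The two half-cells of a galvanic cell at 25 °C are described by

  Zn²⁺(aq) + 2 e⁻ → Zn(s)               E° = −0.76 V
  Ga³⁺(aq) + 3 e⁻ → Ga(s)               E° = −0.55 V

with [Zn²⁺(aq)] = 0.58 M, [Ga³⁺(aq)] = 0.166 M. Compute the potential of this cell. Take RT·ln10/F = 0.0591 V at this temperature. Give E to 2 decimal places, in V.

+0.20 V

Ga³⁺/Ga is reduced (cathode, E° = −0.55 V) and Zn²⁺/Zn is oxidized (anode).
The standard potential is −0.55 − (−0.76) = +0.21 V and the balanced reaction transfers n = 6 electrons.
The balanced reaction is 2 Ga³⁺(aq) + 3 Zn(s) → 2 Ga(s) + 3 Zn²⁺(aq), so Q = [Zn²⁺(aq)]^3 / [Ga³⁺(aq)]^2 = 7.08 and log Q = 0.850.
By the Nernst equation, E = +0.21 − (0.0591/6)·(0.850) = +0.20 V.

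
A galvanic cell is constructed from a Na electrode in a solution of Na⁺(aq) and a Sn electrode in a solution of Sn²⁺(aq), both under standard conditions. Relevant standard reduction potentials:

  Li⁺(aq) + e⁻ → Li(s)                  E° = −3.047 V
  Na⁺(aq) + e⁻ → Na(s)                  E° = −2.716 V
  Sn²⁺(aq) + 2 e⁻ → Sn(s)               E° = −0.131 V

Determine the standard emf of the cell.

+2.585 V

Of the two couples in this cell, the one with the more positive reduction potential is reduced at the cathode: here that is Sn²⁺/Sn (−0.131 V); Na⁺/Na (−2.716 V) is the anode.
E°cell = E°(cathode) − E°(anode) = −0.131 − (−2.716) = +2.585 V.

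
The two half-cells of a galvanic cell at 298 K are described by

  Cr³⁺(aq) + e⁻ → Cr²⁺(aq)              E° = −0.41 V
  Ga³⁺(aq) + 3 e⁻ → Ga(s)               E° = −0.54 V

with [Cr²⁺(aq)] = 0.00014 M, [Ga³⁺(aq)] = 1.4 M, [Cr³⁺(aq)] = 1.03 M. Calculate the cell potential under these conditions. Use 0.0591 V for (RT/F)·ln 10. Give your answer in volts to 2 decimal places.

Since E°(Cr³⁺/Cr²⁺) > E°(Ga³⁺/Ga), Cr³⁺/Cr²⁺ serves as the cathode.
E°cell = E°cat − E°an = −0.41 − (−0.54) = +0.13 V; n = 3.
Balancing gives 3 Cr³⁺(aq) + Ga(s) → 3 Cr²⁺(aq) + Ga³⁺(aq); hence Q = ([Cr²⁺(aq)]^3·[Ga³⁺(aq)]) / [Cr³⁺(aq)]^3 = 3.52×10^−12 (log Q = −11.454).
Applying E = E° − (RT ln10/nF)·log Q gives +0.13 − (0.0591/3)(−11.454) = +0.36 V.

+0.36 V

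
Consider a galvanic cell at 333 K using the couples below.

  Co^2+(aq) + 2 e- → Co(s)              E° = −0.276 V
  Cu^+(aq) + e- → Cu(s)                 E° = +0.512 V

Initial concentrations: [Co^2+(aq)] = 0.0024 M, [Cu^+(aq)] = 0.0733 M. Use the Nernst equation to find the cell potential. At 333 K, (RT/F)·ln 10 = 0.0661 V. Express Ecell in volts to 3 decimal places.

+0.800 V

The Cu⁺/Cu couple has the more positive E°, so it is the cathode; Co²⁺/Co is the anode.
E°cell = E°cat − E°an = +0.512 − (−0.276) = +0.788 V; n = 2.
For the overall reaction 2 Cu^+(aq) + Co(s) → 2 Cu(s) + Co^2+(aq), Q = [Co^2+(aq)] / [Cu^+(aq)]^2 = 0.447, giving log Q = −0.350.
By the Nernst equation, E = +0.788 − (0.0661/2)·(−0.350) = +0.800 V.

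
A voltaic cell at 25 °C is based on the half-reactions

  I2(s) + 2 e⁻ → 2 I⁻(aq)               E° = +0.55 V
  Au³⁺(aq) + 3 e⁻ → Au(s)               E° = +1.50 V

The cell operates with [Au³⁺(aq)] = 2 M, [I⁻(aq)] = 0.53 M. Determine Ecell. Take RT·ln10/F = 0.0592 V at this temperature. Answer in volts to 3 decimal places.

+0.940 V

Since E°(Au³⁺/Au) > E°(I₂/I⁻), Au³⁺/Au serves as the cathode.
E°cell = +1.50 − (+0.55) = +0.95 V, with n = 6 electrons transferred.
The balanced reaction is 2 Au³⁺(aq) + 6 I⁻(aq) → 2 Au(s) + 3 I2(s), so Q = 1 / ([Au³⁺(aq)]^2·[I⁻(aq)]^6) = 11.3 and log Q = 1.052.
Applying E = E° − (RT ln10/nF)·log Q gives +0.95 − (0.0592/6)(1.052) = +0.940 V.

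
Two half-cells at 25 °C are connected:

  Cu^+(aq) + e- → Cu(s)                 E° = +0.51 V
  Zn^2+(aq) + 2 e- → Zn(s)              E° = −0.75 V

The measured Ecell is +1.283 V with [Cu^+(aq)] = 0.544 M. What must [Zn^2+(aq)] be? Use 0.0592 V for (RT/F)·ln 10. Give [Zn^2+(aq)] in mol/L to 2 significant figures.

The Cu⁺/Cu couple has the larger reduction potential, so it is the cathode: E°cell = +0.51 − (−0.75) = +1.26 V and n = 2.
Since E = E° − (0.0592/n)·log Q, log Q = n(E° − E)/0.0592 = −0.777.
The balanced reaction is 2 Cu^+(aq) + Zn(s) → 2 Cu(s) + Zn^2+(aq), so Q = [Zn^2+(aq)] / [Cu^+(aq)]^2.
Solving for the unknown gives log [Zn^2+(aq)] = −1.306, so [Zn^2+(aq)] ≈ 0.049 M.

0.049 M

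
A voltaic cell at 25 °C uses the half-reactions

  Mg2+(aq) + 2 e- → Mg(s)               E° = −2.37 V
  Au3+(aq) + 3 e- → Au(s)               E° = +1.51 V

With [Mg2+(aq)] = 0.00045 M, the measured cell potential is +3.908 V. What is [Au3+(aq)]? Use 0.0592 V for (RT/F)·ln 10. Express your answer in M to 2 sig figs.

0.00025 M

The Au³⁺/Au couple has the larger reduction potential, so it is the cathode: E°cell = +1.51 − (−2.37) = +3.88 V and n = 6.
Since E = E° − (0.0592/n)·log Q, log Q = n(E° − E)/0.0592 = −2.838.
The balanced reaction is 2 Au3+(aq) + 3 Mg(s) → 2 Au(s) + 3 Mg2+(aq), so Q = [Mg2+(aq)]^3 / [Au3+(aq)]^2.
Substituting the known concentrations and solving, log [Au3+(aq)] = −3.601 and [Au3+(aq)] = 0.00025 M.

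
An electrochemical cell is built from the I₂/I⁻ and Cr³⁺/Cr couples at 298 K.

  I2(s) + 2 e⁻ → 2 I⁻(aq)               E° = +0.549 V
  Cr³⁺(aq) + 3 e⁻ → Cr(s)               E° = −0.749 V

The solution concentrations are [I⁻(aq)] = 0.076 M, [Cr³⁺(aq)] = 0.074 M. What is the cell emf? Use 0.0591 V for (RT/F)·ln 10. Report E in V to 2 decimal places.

+1.39 V

I₂/I⁻ is reduced (cathode, E° = +0.549 V) and Cr³⁺/Cr is oxidized (anode).
The standard potential is +0.549 − (−0.749) = +1.298 V and the balanced reaction transfers n = 6 electrons.
Balancing gives 3 I2(s) + 2 Cr(s) → 6 I⁻(aq) + 2 Cr³⁺(aq); hence Q = [I⁻(aq)]^6·[Cr³⁺(aq)]^2 = 1.06×10^−9 (log Q = −8.977).
E = E° − (0.0591/n)·log Q = +1.298 − (0.0591/6)(−8.977) = +1.39 V.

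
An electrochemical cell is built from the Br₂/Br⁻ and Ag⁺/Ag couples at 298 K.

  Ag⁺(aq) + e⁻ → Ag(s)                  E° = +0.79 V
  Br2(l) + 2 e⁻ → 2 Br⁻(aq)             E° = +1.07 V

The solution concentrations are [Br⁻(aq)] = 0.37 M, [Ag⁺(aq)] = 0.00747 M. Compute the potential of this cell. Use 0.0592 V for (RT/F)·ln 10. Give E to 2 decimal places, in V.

+0.43 V

Since E°(Br₂/Br⁻) > E°(Ag⁺/Ag), Br₂/Br⁻ serves as the cathode.
E°cell = +1.07 − (+0.79) = +0.28 V, with n = 2 electrons transferred.
Balancing gives Br2(l) + 2 Ag(s) → 2 Br⁻(aq) + 2 Ag⁺(aq); hence Q = [Br⁻(aq)]^2·[Ag⁺(aq)]^2 = 7.64×10^−6 (log Q = −5.117).
Applying E = E° − (RT ln10/nF)·log Q gives +0.28 − (0.0592/2)(−5.117) = +0.43 V.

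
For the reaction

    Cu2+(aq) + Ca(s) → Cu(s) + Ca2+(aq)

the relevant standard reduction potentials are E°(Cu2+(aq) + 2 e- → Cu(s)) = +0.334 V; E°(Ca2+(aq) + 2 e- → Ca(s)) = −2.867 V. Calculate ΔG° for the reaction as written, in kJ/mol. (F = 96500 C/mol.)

In the reaction as written Cu2+(aq) is reduced, so the Cu²⁺/Cu couple is the cathode and Ca²⁺/Ca is the anode.
E°cell = +0.334 − (−2.867) = +3.201 V; balancing electrons gives n = 2.
ΔG° = −nFE°cell = −(2)(96500)(+3.201) J/mol = −618 kJ/mol.

−618 kJ/mol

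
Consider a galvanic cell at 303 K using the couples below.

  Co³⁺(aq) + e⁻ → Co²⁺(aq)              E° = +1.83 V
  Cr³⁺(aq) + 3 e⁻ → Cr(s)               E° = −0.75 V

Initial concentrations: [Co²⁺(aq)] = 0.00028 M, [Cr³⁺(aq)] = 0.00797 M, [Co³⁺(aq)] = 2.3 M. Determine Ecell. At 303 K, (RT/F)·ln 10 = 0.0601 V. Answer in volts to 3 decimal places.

Co³⁺/Co²⁺ is reduced (cathode, E° = +1.83 V) and Cr³⁺/Cr is oxidized (anode).
E°cell = E°cat − E°an = +1.83 − (−0.75) = +2.58 V; n = 3.
For the overall reaction 3 Co³⁺(aq) + Cr(s) → 3 Co²⁺(aq) + Cr³⁺(aq), Q = ([Co²⁺(aq)]^3·[Cr³⁺(aq)]) / [Co³⁺(aq)]^3 = 1.44×10^−14, giving log Q = −13.842.
E = E° − (0.0601/n)·log Q = +2.58 − (0.0601/3)(−13.842) = +2.857 V.

+2.857 V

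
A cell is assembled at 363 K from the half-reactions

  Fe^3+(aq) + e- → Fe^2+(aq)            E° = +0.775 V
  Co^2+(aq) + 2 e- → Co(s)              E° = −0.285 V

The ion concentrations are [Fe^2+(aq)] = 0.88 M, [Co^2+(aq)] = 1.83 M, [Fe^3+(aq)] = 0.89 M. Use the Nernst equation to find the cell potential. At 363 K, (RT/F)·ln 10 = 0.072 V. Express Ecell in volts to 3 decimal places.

+1.051 V

Fe³⁺/Fe²⁺ is reduced (cathode, E° = +0.775 V) and Co²⁺/Co is oxidized (anode).
E°cell = E°cat − E°an = +0.775 − (−0.285) = +1.060 V; n = 2.
For the overall reaction 2 Fe^3+(aq) + Co(s) → 2 Fe^2+(aq) + Co^2+(aq), Q = ([Fe^2+(aq)]^2·[Co^2+(aq)]) / [Fe^3+(aq)]^2 = 1.79, giving log Q = 0.253.
Applying E = E° − (RT ln10/nF)·log Q gives +1.060 − (0.072/2)(0.253) = +1.051 V.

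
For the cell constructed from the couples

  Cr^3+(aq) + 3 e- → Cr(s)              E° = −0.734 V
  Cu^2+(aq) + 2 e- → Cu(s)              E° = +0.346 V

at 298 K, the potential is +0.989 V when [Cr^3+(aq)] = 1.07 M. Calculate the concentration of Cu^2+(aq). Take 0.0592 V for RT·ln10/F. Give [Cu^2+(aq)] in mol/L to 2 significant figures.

0.00088 M

The Cu²⁺/Cu couple has the larger reduction potential, so it is the cathode: E°cell = +0.346 − (−0.734) = +1.080 V and n = 6.
From the Nernst equation, log Q = n(E° − E)/0.0592 = 6·(+1.080 − (+0.989))/0.0592 = 9.223.
For 3 Cu^2+(aq) + 2 Cr(s) → 3 Cu(s) + 2 Cr^3+(aq), the reaction quotient is Q = [Cr^3+(aq)]^2 / [Cu^2+(aq)]^3.
Substituting the known concentrations and solving, log [Cu^2+(aq)] = −3.055 and [Cu^2+(aq)] = 0.00088 M.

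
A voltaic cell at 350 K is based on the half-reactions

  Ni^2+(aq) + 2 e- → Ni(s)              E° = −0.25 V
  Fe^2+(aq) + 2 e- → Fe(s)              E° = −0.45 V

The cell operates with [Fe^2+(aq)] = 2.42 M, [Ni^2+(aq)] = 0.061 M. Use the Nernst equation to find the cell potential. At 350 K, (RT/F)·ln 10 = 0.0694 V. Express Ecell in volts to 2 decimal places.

Ni²⁺/Ni is reduced (cathode, E° = −0.25 V) and Fe²⁺/Fe is oxidized (anode).
E°cell = −0.25 − (−0.45) = +0.20 V, with n = 2 electrons transferred.
Balancing gives Ni^2+(aq) + Fe(s) → Ni(s) + Fe^2+(aq); hence Q = [Fe^2+(aq)] / [Ni^2+(aq)] = 39.7 (log Q = 1.598).
Applying E = E° − (RT ln10/nF)·log Q gives +0.20 − (0.0694/2)(1.598) = +0.14 V.

+0.14 V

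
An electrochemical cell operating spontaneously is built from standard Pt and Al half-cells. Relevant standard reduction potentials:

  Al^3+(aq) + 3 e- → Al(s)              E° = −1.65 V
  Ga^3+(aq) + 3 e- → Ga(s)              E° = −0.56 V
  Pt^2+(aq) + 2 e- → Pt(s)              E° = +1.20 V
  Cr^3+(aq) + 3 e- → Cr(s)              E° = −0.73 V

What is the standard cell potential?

+2.85 V

The Pt²⁺/Pt couple has the higher E°, so Pt ion is reduced (cathode) and Al is oxidized (anode).
E°cell = E°(cathode) − E°(anode) = +1.20 − (−1.65) = +2.85 V.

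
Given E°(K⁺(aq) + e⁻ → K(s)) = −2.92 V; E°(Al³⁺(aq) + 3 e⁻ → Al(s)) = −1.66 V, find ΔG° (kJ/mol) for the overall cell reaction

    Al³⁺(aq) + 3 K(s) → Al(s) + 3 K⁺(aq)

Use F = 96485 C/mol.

In the reaction as written Al³⁺(aq) is reduced, so the Al³⁺/Al couple is the cathode and K⁺/K is the anode.
E°cell = −1.66 − (−2.92) = +1.26 V; balancing electrons gives n = 3.
ΔG° = −nFE°cell = −(3)(96485)(+1.26) J/mol = −365 kJ/mol.

−365 kJ/mol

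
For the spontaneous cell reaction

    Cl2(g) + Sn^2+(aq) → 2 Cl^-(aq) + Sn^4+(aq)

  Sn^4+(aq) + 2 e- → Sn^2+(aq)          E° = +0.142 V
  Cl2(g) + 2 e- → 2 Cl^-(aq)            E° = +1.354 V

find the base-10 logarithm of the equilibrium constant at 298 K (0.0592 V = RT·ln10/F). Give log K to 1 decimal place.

The Cl₂/Cl⁻ couple is reduced (cathode); E°cell = +1.354 − (+0.142) = +1.212 V with n = 2.
At equilibrium E = 0, so log K = nE°cell / 0.0592 = (2)(+1.212) / 0.0592 = 40.9.

log K = 40.9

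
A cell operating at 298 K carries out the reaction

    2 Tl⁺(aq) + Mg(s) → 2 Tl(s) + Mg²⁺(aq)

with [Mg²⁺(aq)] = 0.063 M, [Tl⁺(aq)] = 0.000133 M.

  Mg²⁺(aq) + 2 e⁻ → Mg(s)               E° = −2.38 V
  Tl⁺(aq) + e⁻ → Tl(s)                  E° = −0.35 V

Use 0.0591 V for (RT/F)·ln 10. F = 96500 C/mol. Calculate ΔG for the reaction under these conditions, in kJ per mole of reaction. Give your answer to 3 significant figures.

−354 kJ/mol

With Tl⁺/Tl reduced at the cathode, E°cell = −0.35 − (−2.38) = +2.03 V and n = 2.
Q = [Mg²⁺(aq)] / [Tl⁺(aq)]^2 = 3.56×10^6, so log Q = 6.552 and E = +2.03 − (0.0591/2)(6.552) = +1.8364 V.
Finally ΔG = −nFE = −(2)(96500 C/mol)(+1.8364 V) = −354 kJ/mol.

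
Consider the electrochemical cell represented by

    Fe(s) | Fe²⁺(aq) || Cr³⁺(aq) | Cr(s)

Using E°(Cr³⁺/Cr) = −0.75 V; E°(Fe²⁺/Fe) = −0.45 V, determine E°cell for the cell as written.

−0.30 V

By convention the left-hand electrode in cell notation is the anode (oxidation) and the right-hand electrode is the cathode (reduction).
E°cell = E°(right) − E°(left) = −0.75 − (−0.45) = −0.30 V.
The negative sign shows that, as written, the cell would require an external voltage to drive the reaction.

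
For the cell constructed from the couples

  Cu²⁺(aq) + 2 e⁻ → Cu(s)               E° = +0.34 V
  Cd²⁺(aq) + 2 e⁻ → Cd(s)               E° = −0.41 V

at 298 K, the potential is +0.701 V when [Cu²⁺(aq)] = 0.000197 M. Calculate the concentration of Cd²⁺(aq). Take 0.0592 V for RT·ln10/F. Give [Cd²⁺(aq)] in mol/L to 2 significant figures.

0.0089 M

With Cu²⁺/Cu at the cathode and Cd²⁺/Cd at the anode, E°cell = +0.34 − (−0.41) = +0.75 V (n = 2).
Rearranging E = E° − (0.0592/n)·log Q gives log Q = 2(+0.75 − (+0.701))/0.0592 = 1.655.
The balanced reaction is Cu²⁺(aq) + Cd(s) → Cu(s) + Cd²⁺(aq), so Q = [Cd²⁺(aq)] / [Cu²⁺(aq)].
Solving for the unknown gives log [Cd²⁺(aq)] = −2.051, so [Cd²⁺(aq)] ≈ 0.0089 M.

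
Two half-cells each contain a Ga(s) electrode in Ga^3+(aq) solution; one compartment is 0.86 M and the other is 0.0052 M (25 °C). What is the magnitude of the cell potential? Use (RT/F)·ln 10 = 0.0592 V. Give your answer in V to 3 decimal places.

0.044 V

For a concentration cell E°cell = 0, since both electrodes use the same couple.
The compartment with the higher Ga^3+(aq) concentration (0.86 M) acts as the cathode; ions are reduced there and produced at the dilute (0.0052 M) anode.
With n = 3, Ecell = −(0.0592/3)·log([dilute]/[conc]) = −(0.0592/3)·log(0.0052/0.86) = +0.044 V.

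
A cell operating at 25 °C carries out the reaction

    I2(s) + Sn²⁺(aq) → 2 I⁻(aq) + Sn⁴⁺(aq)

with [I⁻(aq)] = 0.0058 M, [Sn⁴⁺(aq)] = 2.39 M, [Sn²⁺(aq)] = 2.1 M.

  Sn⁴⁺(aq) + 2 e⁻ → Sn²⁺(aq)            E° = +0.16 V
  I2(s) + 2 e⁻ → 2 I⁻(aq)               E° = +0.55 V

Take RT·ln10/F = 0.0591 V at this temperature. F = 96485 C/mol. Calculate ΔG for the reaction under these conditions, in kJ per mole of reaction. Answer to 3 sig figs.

With I₂/I⁻ reduced at the cathode, E°cell = +0.55 − (+0.16) = +0.39 V and n = 2.
Here Q = ([I⁻(aq)]^2·[Sn⁴⁺(aq)]) / [Sn²⁺(aq)] = 3.83×10^−5 (log Q = −4.417), giving E = +0.39 − (0.0591/2)·(−4.417) = +0.5205 V.
Then ΔG = −nFE = −2 × 96485 × +0.5205 J/mol = −100 kJ/mol.

−100 kJ/mol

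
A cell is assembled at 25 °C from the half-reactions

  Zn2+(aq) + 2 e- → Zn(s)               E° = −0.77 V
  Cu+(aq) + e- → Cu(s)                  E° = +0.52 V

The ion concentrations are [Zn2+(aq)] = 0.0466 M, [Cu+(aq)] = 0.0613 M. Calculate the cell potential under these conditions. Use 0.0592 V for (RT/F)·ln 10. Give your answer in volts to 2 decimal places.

+1.26 V

Cu⁺/Cu is reduced (cathode, E° = +0.52 V) and Zn²⁺/Zn is oxidized (anode).
E°cell = +0.52 − (−0.77) = +1.29 V, with n = 2 electrons transferred.
For the overall reaction 2 Cu+(aq) + Zn(s) → 2 Cu(s) + Zn2+(aq), Q = [Zn2+(aq)] / [Cu+(aq)]^2 = 12.4, giving log Q = 1.093.
By the Nernst equation, E = +1.29 − (0.0592/2)·(1.093) = +1.26 V.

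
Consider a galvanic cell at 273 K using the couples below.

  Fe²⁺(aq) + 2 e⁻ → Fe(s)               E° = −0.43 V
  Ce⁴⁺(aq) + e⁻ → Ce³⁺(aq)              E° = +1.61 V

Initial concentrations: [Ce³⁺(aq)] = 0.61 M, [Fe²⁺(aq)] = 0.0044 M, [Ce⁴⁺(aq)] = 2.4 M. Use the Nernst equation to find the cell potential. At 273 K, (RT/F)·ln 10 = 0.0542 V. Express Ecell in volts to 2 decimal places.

+2.14 V

Ce⁴⁺/Ce³⁺ is reduced (cathode, E° = +1.61 V) and Fe²⁺/Fe is oxidized (anode).
The standard potential is +1.61 − (−0.43) = +2.04 V and the balanced reaction transfers n = 2 electrons.
The balanced reaction is 2 Ce⁴⁺(aq) + Fe(s) → 2 Ce³⁺(aq) + Fe²⁺(aq), so Q = ([Ce³⁺(aq)]^2·[Fe²⁺(aq)]) / [Ce⁴⁺(aq)]^2 = 0.000284 and log Q = −3.546.
Applying E = E° − (RT ln10/nF)·log Q gives +2.04 − (0.0542/2)(−3.546) = +2.14 V.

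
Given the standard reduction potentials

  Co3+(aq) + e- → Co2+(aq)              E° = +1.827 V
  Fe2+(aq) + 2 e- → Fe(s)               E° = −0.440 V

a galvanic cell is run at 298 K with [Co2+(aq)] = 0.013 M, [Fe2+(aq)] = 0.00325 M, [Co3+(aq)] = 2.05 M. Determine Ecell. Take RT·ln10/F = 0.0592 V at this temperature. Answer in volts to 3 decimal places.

+2.471 V

Since E°(Co³⁺/Co²⁺) > E°(Fe²⁺/Fe), Co³⁺/Co²⁺ serves as the cathode.
The standard potential is +1.827 − (−0.440) = +2.267 V and the balanced reaction transfers n = 2 electrons.
The balanced reaction is 2 Co3+(aq) + Fe(s) → 2 Co2+(aq) + Fe2+(aq), so Q = ([Co2+(aq)]^2·[Fe2+(aq)]) / [Co3+(aq)]^2 = 1.31×10^−7 and log Q = −6.884.
By the Nernst equation, E = +2.267 − (0.0592/2)·(−6.884) = +2.471 V.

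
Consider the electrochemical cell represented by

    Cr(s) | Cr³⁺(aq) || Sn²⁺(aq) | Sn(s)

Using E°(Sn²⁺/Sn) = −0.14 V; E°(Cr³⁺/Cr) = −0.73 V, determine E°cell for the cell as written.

+0.59 V

By convention the left-hand electrode in cell notation is the anode (oxidation) and the right-hand electrode is the cathode (reduction).
E°cell = E°(right) − E°(left) = −0.14 − (−0.73) = +0.59 V.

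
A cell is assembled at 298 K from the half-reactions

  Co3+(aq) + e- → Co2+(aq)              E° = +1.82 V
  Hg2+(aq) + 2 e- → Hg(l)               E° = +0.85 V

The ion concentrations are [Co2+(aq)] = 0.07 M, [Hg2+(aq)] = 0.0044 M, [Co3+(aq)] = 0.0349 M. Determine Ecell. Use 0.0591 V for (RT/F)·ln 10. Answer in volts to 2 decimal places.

+1.02 V

Since E°(Co³⁺/Co²⁺) > E°(Hg²⁺/Hg), Co³⁺/Co²⁺ serves as the cathode.
E°cell = +1.82 − (+0.85) = +0.97 V, with n = 2 electrons transferred.
For the overall reaction 2 Co3+(aq) + Hg(l) → 2 Co2+(aq) + Hg2+(aq), Q = ([Co2+(aq)]^2·[Hg2+(aq)]) / [Co3+(aq)]^2 = 0.0177, giving log Q = −1.752.
Applying E = E° − (RT ln10/nF)·log Q gives +0.97 − (0.0591/2)(−1.752) = +1.02 V.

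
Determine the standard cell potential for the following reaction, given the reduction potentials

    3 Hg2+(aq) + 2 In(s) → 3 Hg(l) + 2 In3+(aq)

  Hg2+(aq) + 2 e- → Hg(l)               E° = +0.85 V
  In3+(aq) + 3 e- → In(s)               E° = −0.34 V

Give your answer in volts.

+1.19 V

In the reaction as written, Hg2+(aq) is reduced (cathode) and In3+(aq) is produced by oxidation at the anode.
E°cell = E°(cathode) − E°(anode) = +0.85 − (−0.34) = +1.19 V.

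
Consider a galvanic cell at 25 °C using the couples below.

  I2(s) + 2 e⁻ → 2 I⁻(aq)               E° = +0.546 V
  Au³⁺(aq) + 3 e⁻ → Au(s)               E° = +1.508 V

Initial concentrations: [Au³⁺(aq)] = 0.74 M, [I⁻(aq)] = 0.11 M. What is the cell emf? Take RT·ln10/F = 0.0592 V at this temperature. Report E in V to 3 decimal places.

Since E°(Au³⁺/Au) > E°(I₂/I⁻), Au³⁺/Au serves as the cathode.
The standard potential is +1.508 − (+0.546) = +0.962 V and the balanced reaction transfers n = 6 electrons.
The balanced reaction is 2 Au³⁺(aq) + 6 I⁻(aq) → 2 Au(s) + 3 I2(s), so Q = 1 / ([Au³⁺(aq)]^2·[I⁻(aq)]^6) = 1.03×10^6 and log Q = 6.013.
By the Nernst equation, E = +0.962 − (0.0592/6)·(6.013) = +0.903 V.

+0.903 V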